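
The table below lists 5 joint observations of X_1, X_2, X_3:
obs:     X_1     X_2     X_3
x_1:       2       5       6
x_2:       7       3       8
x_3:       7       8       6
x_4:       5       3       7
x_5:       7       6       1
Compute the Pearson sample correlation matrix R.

Step 1 — column means:
  mean(X_1) = (2 + 7 + 7 + 5 + 7) / 5 = 28/5 = 5.6
  mean(X_2) = (5 + 3 + 8 + 3 + 6) / 5 = 25/5 = 5
  mean(X_3) = (6 + 8 + 6 + 7 + 1) / 5 = 28/5 = 5.6

Step 2 — sample variances and covariances s[i,j] = (1/(n-1)) · Σ_k (x_{k,i} - mean_i) · (x_{k,j} - mean_j), with n-1 = 4:
  s[X_1,X_1] = ((-3.6)·(-3.6) + (1.4)·(1.4) + (1.4)·(1.4) + (-0.6)·(-0.6) + (1.4)·(1.4)) / 4 = 19.2/4 = 4.8
  s[X_1,X_2] = ((-3.6)·(0) + (1.4)·(-2) + (1.4)·(3) + (-0.6)·(-2) + (1.4)·(1)) / 4 = 4/4 = 1
  s[X_1,X_3] = ((-3.6)·(0.4) + (1.4)·(2.4) + (1.4)·(0.4) + (-0.6)·(1.4) + (1.4)·(-4.6)) / 4 = -4.8/4 = -1.2
  s[X_2,X_2] = ((0)·(0) + (-2)·(-2) + (3)·(3) + (-2)·(-2) + (1)·(1)) / 4 = 18/4 = 4.5
  s[X_2,X_3] = ((0)·(0.4) + (-2)·(2.4) + (3)·(0.4) + (-2)·(1.4) + (1)·(-4.6)) / 4 = -11/4 = -2.75
  s[X_3,X_3] = ((0.4)·(0.4) + (2.4)·(2.4) + (0.4)·(0.4) + (1.4)·(1.4) + (-4.6)·(-4.6)) / 4 = 29.2/4 = 7.3
  Sample standard deviations s_i = √(s[i,i]):
  s(X_1) = √(4.8) = 2.1909
  s(X_2) = √(4.5) = 2.1213
  s(X_3) = √(7.3) = 2.7019

Step 3 — r_{ij} = s_{ij} / (s_i · s_j):
  r[X_1,X_1] = 1 (diagonal).
  r[X_1,X_2] = 1 / (2.1909 · 2.1213) = 1 / 4.6476 = 0.2152
  r[X_1,X_3] = -1.2 / (2.1909 · 2.7019) = -1.2 / 5.9195 = -0.2027
  r[X_2,X_2] = 1 (diagonal).
  r[X_2,X_3] = -2.75 / (2.1213 · 2.7019) = -2.75 / 5.7315 = -0.4798
  r[X_3,X_3] = 1 (diagonal).

R is symmetric with unit diagonal. Assembling:

R = [[1, 0.2152, -0.2027],
 [0.2152, 1, -0.4798],
 [-0.2027, -0.4798, 1]]


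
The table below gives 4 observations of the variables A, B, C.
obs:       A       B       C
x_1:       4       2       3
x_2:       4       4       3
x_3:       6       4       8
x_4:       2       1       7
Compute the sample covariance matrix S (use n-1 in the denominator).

Step 1 — column means:
  mean(A) = (4 + 4 + 6 + 2) / 4 = 16/4 = 4
  mean(B) = (2 + 4 + 4 + 1) / 4 = 11/4 = 2.75
  mean(C) = (3 + 3 + 8 + 7) / 4 = 21/4 = 5.25

Step 2 — sample covariance S[i,j] = (1/(n-1)) · Σ_k (x_{k,i} - mean_i) · (x_{k,j} - mean_j), with n-1 = 3.
  S[A,A] = ((0)·(0) + (0)·(0) + (2)·(2) + (-2)·(-2)) / 3 = 8/3 = 2.6667
  S[A,B] = ((0)·(-0.75) + (0)·(1.25) + (2)·(1.25) + (-2)·(-1.75)) / 3 = 6/3 = 2
  S[A,C] = ((0)·(-2.25) + (0)·(-2.25) + (2)·(2.75) + (-2)·(1.75)) / 3 = 2/3 = 0.6667
  S[B,B] = ((-0.75)·(-0.75) + (1.25)·(1.25) + (1.25)·(1.25) + (-1.75)·(-1.75)) / 3 = 6.75/3 = 2.25
  S[B,C] = ((-0.75)·(-2.25) + (1.25)·(-2.25) + (1.25)·(2.75) + (-1.75)·(1.75)) / 3 = -0.75/3 = -0.25
  S[C,C] = ((-2.25)·(-2.25) + (-2.25)·(-2.25) + (2.75)·(2.75) + (1.75)·(1.75)) / 3 = 20.75/3 = 6.9167

S is symmetric (S[j,i] = S[i,j]). Assembling:

S = [[2.6667, 2, 0.6667],
 [2, 2.25, -0.25],
 [0.6667, -0.25, 6.9167]]


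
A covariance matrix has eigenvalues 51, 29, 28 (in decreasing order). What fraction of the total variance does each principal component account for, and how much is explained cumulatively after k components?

Step 1 — total variance = trace(Sigma) = Σ λ_i = 51 + 29 + 28 = 108.

Step 2 — fraction explained by component i = λ_i / Σ λ:
  PC1: 51/108 = 0.4722
  PC2: 29/108 = 0.2685
  PC3: 28/108 = 0.2593

Step 3 — cumulative fraction after k components = (λ_1 + ... + λ_k) / Σ λ:
  k = 1: 51/108 = 0.4722
  k = 2: (51 + 29)/108 = 80/108 = 0.7407
  k = 3: (51 + 29 + 28)/108 = 108/108 = 1

Summary (fraction, with percent):

explained: PC1 0.4722 (47.22%), PC2 0.2685 (26.85%), PC3 0.2593 (25.93%);  cumulative: 0.4722, 0.7407, 1


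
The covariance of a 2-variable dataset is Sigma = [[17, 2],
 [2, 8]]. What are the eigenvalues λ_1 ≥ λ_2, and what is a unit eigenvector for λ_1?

Step 1 — characteristic polynomial of 2×2 Sigma:
  det(Sigma - λI) = λ² - trace · λ + det = 0.
  trace = 17 + 8 = 25, det = 17·8 - (2)² = 132.
Step 2 — discriminant:
  Δ = trace² - 4·det = 625 - 528 = 97.
Step 3 — eigenvalues:
  λ = (trace ± √Δ)/2 = (25 ± 9.8489)/2,
  λ_1 = 17.4244,  λ_2 = 7.5756.

Step 4 — unit eigenvector for λ_1: solve (Sigma - λ_1 I)v = 0. First row:
  (17 - 17.4244)·v_x + (2)·v_y = 0, i.e. (-0.4244)·v_x + (2)·v_y = 0,
  so v ∝ (b, λ_1 - a) = (2, 0.4244) = u.
  ||u|| = √((2)² + (0.4244)²) = √(4.1801) ≈ 2.0445,
  v_1 = u/||u|| ≈ (0.9782, 0.2076) (||v_1|| = 1).

λ_1 = 17.4244,  λ_2 = 7.5756;  v_1 ≈ (0.9782, 0.2076)


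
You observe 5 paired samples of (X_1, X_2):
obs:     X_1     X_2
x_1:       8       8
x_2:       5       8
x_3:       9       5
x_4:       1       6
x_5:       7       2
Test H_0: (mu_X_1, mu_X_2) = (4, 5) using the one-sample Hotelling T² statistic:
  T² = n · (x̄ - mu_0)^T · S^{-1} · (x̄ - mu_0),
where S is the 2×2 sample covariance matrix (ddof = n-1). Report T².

Step 1 — sample mean vector:
  mean(X_1) = (8 + 5 + 9 + 1 + 7) / 5 = 30/5 = 6
  mean(X_2) = (8 + 8 + 5 + 6 + 2) / 5 = 29/5 = 5.8
  x̄ = (6, 5.8),  deviation x̄ - mu_0 = (6, 5.8) - (4, 5) = (2, 0.8).

Step 2 — sample covariance matrix, S[i,j] = (1/(n-1)) · Σ_k (x_{k,i} - mean_i) · (x_{k,j} - mean_j), divisor n-1 = 4:
  S[X_1,X_1] = ((2)·(2) + (-1)·(-1) + (3)·(3) + (-5)·(-5) + (1)·(1)) / 4 = 40/4 = 10
  S[X_1,X_2] = ((2)·(2.2) + (-1)·(2.2) + (3)·(-0.8) + (-5)·(0.2) + (1)·(-3.8)) / 4 = -5/4 = -1.25
  S[X_2,X_2] = ((2.2)·(2.2) + (2.2)·(2.2) + (-0.8)·(-0.8) + (0.2)·(0.2) + (-3.8)·(-3.8)) / 4 = 24.8/4 = 6.2
  S = [[10, -1.25],
 [-1.25, 6.2]].

Step 3 — invert S. det(S) = 10·6.2 - (-1.25)² = 60.4375.
  S^{-1} = (1/det) · [[d, -b], [-b, a]] = [[0.1026, 0.0207],
 [0.0207, 0.1655]].

Step 4 — quadratic form (x̄ - mu_0)^T · S^{-1} · (x̄ - mu_0):
  S^{-1} · (x̄ - mu_0) = (0.2217, 0.1737),
  (x̄ - mu_0)^T · [...] = (2)·(0.2217) + (0.8)·(0.1737) = 0.5824.

Step 5 — scale by n: T² = 5 · 0.5824 = 2.9121.

T² ≈ 2.9121


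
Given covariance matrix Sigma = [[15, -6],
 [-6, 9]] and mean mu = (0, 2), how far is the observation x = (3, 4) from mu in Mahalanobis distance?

Step 1 — centre the observation: (x - mu) = (3, 2).

Step 2 — invert Sigma. det(Sigma) = 15·9 - (-6)² = 99.
  Sigma^{-1} = (1/det) · [[d, -b], [-b, a]] = [[0.0909, 0.0606],
 [0.0606, 0.1515]].

Step 3 — form the quadratic (x - mu)^T · Sigma^{-1} · (x - mu):
  Sigma^{-1} · (x - mu) = (0.3939, 0.4848).
  (x - mu)^T · [Sigma^{-1} · (x - mu)] = (3)·(0.3939) + (2)·(0.4848) = 2.1515.

Step 4 — take square root: d = √(2.1515) ≈ 1.4668.

d(x, mu) = √(2.1515) ≈ 1.4668


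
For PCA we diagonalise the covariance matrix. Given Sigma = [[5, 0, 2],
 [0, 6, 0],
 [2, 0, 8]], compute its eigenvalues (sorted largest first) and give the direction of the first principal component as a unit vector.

Step 1 — characteristic polynomial p(λ) = det(λI - Sigma) = λ³ - tr·λ² + c_1·λ - det, where tr = trace, c_1 = sum of the principal 2×2 minors, det = det(Sigma):
  tr = 5 + 6 + 8 = 19,
  c_1 = (5·6 - (0)²) + (5·8 - (2)²) + (6·8 - (0)²) = 30 + 36 + 48 = 114,
  det = 5·(6·8 - (0)²) - (0)·((0)·8 - (0)·(2)) + (2)·((0)·(0) - 6·(2)) = 5·(48) - (0)·(0) + (2)·(-12) = 216.
  So p(λ) = λ³ - 19λ² + 114λ - 216.
Step 2 — look for an integer root (rational root theorem: any rational root is an integer divisor of 216). Testing λ = 4:
  p(4) = 64 - 304 + 456 - 216 = 0  ✓
  Dividing out (λ - 4): p(λ) = (λ - 4)(λ² - 15λ + 54).
Step 3 — remaining eigenvalues from the quadratic λ² - 15λ + 54 = 0:
  Δ = 15² - 4·54 = 225 - 216 = 9,  λ = (15 ± √9)/2 = (15 ± 3)/2 = 9 or 6.
  Sorted: λ_1 = 9,  λ_2 = 6,  λ_3 = 4  (check: sum = 19 = tr ✓).

Step 4 — unit eigenvector for λ_1 = 9: v spans the null space of (Sigma - λ_1 I), whose rows are
  r_1 = (-4, 0, 2),  r_2 = (0, -3, 0),  r_3 = (2, 0, -1).
  v is orthogonal to every row, so take v ∝ r_1 × r_2 = ((0)·(0) - (2)·(-3), (2)·(0) - (-4)·(0), (-4)·(-3) - (0)·(0)) = (6, 0, 12).
  Rescale (divide by 6): u = (1, 0, 2).
  ||u|| = √((1)² + (0)² + (2)²) = √(5) ≈ 2.2361,  v_1 = u/||u|| ≈ (0.4472, 0, 0.8944) (||v_1|| = 1).

λ_1 = 9,  λ_2 = 6,  λ_3 = 4;  v_1 ≈ (0.4472, 0, 0.8944)


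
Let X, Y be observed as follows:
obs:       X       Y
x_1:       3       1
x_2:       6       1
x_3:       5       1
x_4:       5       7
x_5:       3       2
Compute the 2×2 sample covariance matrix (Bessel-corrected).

Step 1 — column means:
  mean(X) = (3 + 6 + 5 + 5 + 3) / 5 = 22/5 = 4.4
  mean(Y) = (1 + 1 + 1 + 7 + 2) / 5 = 12/5 = 2.4

Step 2 — sample covariance S[i,j] = (1/(n-1)) · Σ_k (x_{k,i} - mean_i) · (x_{k,j} - mean_j), with n-1 = 4.
  S[X,X] = ((-1.4)·(-1.4) + (1.6)·(1.6) + (0.6)·(0.6) + (0.6)·(0.6) + (-1.4)·(-1.4)) / 4 = 7.2/4 = 1.8
  S[X,Y] = ((-1.4)·(-1.4) + (1.6)·(-1.4) + (0.6)·(-1.4) + (0.6)·(4.6) + (-1.4)·(-0.4)) / 4 = 2.2/4 = 0.55
  S[Y,Y] = ((-1.4)·(-1.4) + (-1.4)·(-1.4) + (-1.4)·(-1.4) + (4.6)·(4.6) + (-0.4)·(-0.4)) / 4 = 27.2/4 = 6.8

S is symmetric (S[j,i] = S[i,j]). Assembling:

S = [[1.8, 0.55],
 [0.55, 6.8]]


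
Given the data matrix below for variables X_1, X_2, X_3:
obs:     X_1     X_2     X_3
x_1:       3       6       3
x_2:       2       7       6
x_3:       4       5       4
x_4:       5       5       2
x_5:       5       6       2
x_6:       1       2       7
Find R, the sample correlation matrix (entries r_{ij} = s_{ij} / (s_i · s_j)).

Step 1 — column means:
  mean(X_1) = (3 + 2 + 4 + 5 + 5 + 1) / 6 = 20/6 = 3.3333
  mean(X_2) = (6 + 7 + 5 + 5 + 6 + 2) / 6 = 31/6 = 5.1667
  mean(X_3) = (3 + 6 + 4 + 2 + 2 + 7) / 6 = 24/6 = 4

Step 2 — sample variances and covariances s[i,j] = (1/(n-1)) · Σ_k (x_{k,i} - mean_i) · (x_{k,j} - mean_j), with n-1 = 5:
  s[X_1,X_1] = ((-0.3333)·(-0.3333) + (-1.3333)·(-1.3333) + (0.6667)·(0.6667) + (1.6667)·(1.6667) + (1.6667)·(1.6667) + (-2.3333)·(-2.3333)) / 5 = 13.3333/5 = 2.6667
  s[X_1,X_2] = ((-0.3333)·(0.8333) + (-1.3333)·(1.8333) + (0.6667)·(-0.1667) + (1.6667)·(-0.1667) + (1.6667)·(0.8333) + (-2.3333)·(-3.1667)) / 5 = 5.6667/5 = 1.1333
  s[X_1,X_3] = ((-0.3333)·(-1) + (-1.3333)·(2) + (0.6667)·(0) + (1.6667)·(-2) + (1.6667)·(-2) + (-2.3333)·(3)) / 5 = -16/5 = -3.2
  s[X_2,X_2] = ((0.8333)·(0.8333) + (1.8333)·(1.8333) + (-0.1667)·(-0.1667) + (-0.1667)·(-0.1667) + (0.8333)·(0.8333) + (-3.1667)·(-3.1667)) / 5 = 14.8333/5 = 2.9667
  s[X_2,X_3] = ((0.8333)·(-1) + (1.8333)·(2) + (-0.1667)·(0) + (-0.1667)·(-2) + (0.8333)·(-2) + (-3.1667)·(3)) / 5 = -8/5 = -1.6
  s[X_3,X_3] = ((-1)·(-1) + (2)·(2) + (0)·(0) + (-2)·(-2) + (-2)·(-2) + (3)·(3)) / 5 = 22/5 = 4.4
  Sample standard deviations s_i = √(s[i,i]):
  s(X_1) = √(2.6667) = 1.633
  s(X_2) = √(2.9667) = 1.7224
  s(X_3) = √(4.4) = 2.0976

Step 3 — r_{ij} = s_{ij} / (s_i · s_j):
  r[X_1,X_1] = 1 (diagonal).
  r[X_1,X_2] = 1.1333 / (1.633 · 1.7224) = 1.1333 / 2.8127 = 0.4029
  r[X_1,X_3] = -3.2 / (1.633 · 2.0976) = -3.2 / 3.4254 = -0.9342
  r[X_2,X_2] = 1 (diagonal).
  r[X_2,X_3] = -1.6 / (1.7224 · 2.0976) = -1.6 / 3.6129 = -0.4429
  r[X_3,X_3] = 1 (diagonal).

R is symmetric with unit diagonal. Assembling:

R = [[1, 0.4029, -0.9342],
 [0.4029, 1, -0.4429],
 [-0.9342, -0.4429, 1]]


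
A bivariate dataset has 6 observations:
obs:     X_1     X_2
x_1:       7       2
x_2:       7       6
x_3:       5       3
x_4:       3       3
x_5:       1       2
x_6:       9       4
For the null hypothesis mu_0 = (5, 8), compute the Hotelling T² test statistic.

Step 1 — sample mean vector:
  mean(X_1) = (7 + 7 + 5 + 3 + 1 + 9) / 6 = 32/6 = 5.3333
  mean(X_2) = (2 + 6 + 3 + 3 + 2 + 4) / 6 = 20/6 = 3.3333
  x̄ = (5.3333, 3.3333),  deviation x̄ - mu_0 = (5.3333, 3.3333) - (5, 8) = (0.3333, -4.6667).

Step 2 — sample covariance matrix, S[i,j] = (1/(n-1)) · Σ_k (x_{k,i} - mean_i) · (x_{k,j} - mean_j), divisor n-1 = 5:
  S[X_1,X_1] = ((1.6667)·(1.6667) + (1.6667)·(1.6667) + (-0.3333)·(-0.3333) + (-2.3333)·(-2.3333) + (-4.3333)·(-4.3333) + (3.6667)·(3.6667)) / 5 = 43.3333/5 = 8.6667
  S[X_1,X_2] = ((1.6667)·(-1.3333) + (1.6667)·(2.6667) + (-0.3333)·(-0.3333) + (-2.3333)·(-0.3333) + (-4.3333)·(-1.3333) + (3.6667)·(0.6667)) / 5 = 11.3333/5 = 2.2667
  S[X_2,X_2] = ((-1.3333)·(-1.3333) + (2.6667)·(2.6667) + (-0.3333)·(-0.3333) + (-0.3333)·(-0.3333) + (-1.3333)·(-1.3333) + (0.6667)·(0.6667)) / 5 = 11.3333/5 = 2.2667
  S = [[8.6667, 2.2667],
 [2.2667, 2.2667]].

Step 3 — invert S. det(S) = 8.6667·2.2667 - (2.2667)² = 14.5067.
  S^{-1} = (1/det) · [[d, -b], [-b, a]] = [[0.1562, -0.1562],
 [-0.1562, 0.5974]].

Step 4 — quadratic form (x̄ - mu_0)^T · S^{-1} · (x̄ - mu_0):
  S^{-1} · (x̄ - mu_0) = (0.7812, -2.8401),
  (x̄ - mu_0)^T · [...] = (0.3333)·(0.7812) + (-4.6667)·(-2.8401) = 13.5141.

Step 5 — scale by n: T² = 6 · 13.5141 = 81.0846.

T² ≈ 81.0846


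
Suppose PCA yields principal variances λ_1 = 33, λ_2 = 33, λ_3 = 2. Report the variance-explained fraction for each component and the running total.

Step 1 — total variance = trace(Sigma) = Σ λ_i = 33 + 33 + 2 = 68.

Step 2 — fraction explained by component i = λ_i / Σ λ:
  PC1: 33/68 = 0.4853
  PC2: 33/68 = 0.4853
  PC3: 2/68 = 0.0294

Step 3 — cumulative fraction after k components = (λ_1 + ... + λ_k) / Σ λ:
  k = 1: 33/68 = 0.4853
  k = 2: (33 + 33)/68 = 66/68 = 0.9706
  k = 3: (33 + 33 + 2)/68 = 68/68 = 1

Summary (fraction, with percent):

explained: PC1 0.4853 (48.53%), PC2 0.4853 (48.53%), PC3 0.0294 (2.94%);  cumulative: 0.4853, 0.9706, 1


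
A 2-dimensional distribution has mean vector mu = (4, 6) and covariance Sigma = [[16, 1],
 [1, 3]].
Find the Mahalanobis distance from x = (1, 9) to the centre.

Step 1 — centre the observation: (x - mu) = (-3, 3).

Step 2 — invert Sigma. det(Sigma) = 16·3 - (1)² = 47.
  Sigma^{-1} = (1/det) · [[d, -b], [-b, a]] = [[0.0638, -0.0213],
 [-0.0213, 0.3404]].

Step 3 — form the quadratic (x - mu)^T · Sigma^{-1} · (x - mu):
  Sigma^{-1} · (x - mu) = (-0.2553, 1.0851).
  (x - mu)^T · [Sigma^{-1} · (x - mu)] = (-3)·(-0.2553) + (3)·(1.0851) = 4.0213.

Step 4 — take square root: d = √(4.0213) ≈ 2.0053.

d(x, mu) = √(4.0213) ≈ 2.0053


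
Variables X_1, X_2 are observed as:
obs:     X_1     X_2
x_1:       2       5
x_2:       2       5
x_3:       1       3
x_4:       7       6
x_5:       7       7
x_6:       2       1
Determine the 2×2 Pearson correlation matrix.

Step 1 — column means:
  mean(X_1) = (2 + 2 + 1 + 7 + 7 + 2) / 6 = 21/6 = 3.5
  mean(X_2) = (5 + 5 + 3 + 6 + 7 + 1) / 6 = 27/6 = 4.5

Step 2 — sample variances and covariances s[i,j] = (1/(n-1)) · Σ_k (x_{k,i} - mean_i) · (x_{k,j} - mean_j), with n-1 = 5:
  s[X_1,X_1] = ((-1.5)·(-1.5) + (-1.5)·(-1.5) + (-2.5)·(-2.5) + (3.5)·(3.5) + (3.5)·(3.5) + (-1.5)·(-1.5)) / 5 = 37.5/5 = 7.5
  s[X_1,X_2] = ((-1.5)·(0.5) + (-1.5)·(0.5) + (-2.5)·(-1.5) + (3.5)·(1.5) + (3.5)·(2.5) + (-1.5)·(-3.5)) / 5 = 21.5/5 = 4.3
  s[X_2,X_2] = ((0.5)·(0.5) + (0.5)·(0.5) + (-1.5)·(-1.5) + (1.5)·(1.5) + (2.5)·(2.5) + (-3.5)·(-3.5)) / 5 = 23.5/5 = 4.7
  Sample standard deviations s_i = √(s[i,i]):
  s(X_1) = √(7.5) = 2.7386
  s(X_2) = √(4.7) = 2.1679

Step 3 — r_{ij} = s_{ij} / (s_i · s_j):
  r[X_1,X_1] = 1 (diagonal).
  r[X_1,X_2] = 4.3 / (2.7386 · 2.1679) = 4.3 / 5.9372 = 0.7243
  r[X_2,X_2] = 1 (diagonal).

R is symmetric with unit diagonal. Assembling:

R = [[1, 0.7243],
 [0.7243, 1]]


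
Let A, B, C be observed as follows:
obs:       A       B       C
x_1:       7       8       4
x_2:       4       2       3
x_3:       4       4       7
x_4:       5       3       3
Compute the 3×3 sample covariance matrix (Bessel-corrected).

Step 1 — column means:
  mean(A) = (7 + 4 + 4 + 5) / 4 = 20/4 = 5
  mean(B) = (8 + 2 + 4 + 3) / 4 = 17/4 = 4.25
  mean(C) = (4 + 3 + 7 + 3) / 4 = 17/4 = 4.25

Step 2 — sample covariance S[i,j] = (1/(n-1)) · Σ_k (x_{k,i} - mean_i) · (x_{k,j} - mean_j), with n-1 = 3.
  S[A,A] = ((2)·(2) + (-1)·(-1) + (-1)·(-1) + (0)·(0)) / 3 = 6/3 = 2
  S[A,B] = ((2)·(3.75) + (-1)·(-2.25) + (-1)·(-0.25) + (0)·(-1.25)) / 3 = 10/3 = 3.3333
  S[A,C] = ((2)·(-0.25) + (-1)·(-1.25) + (-1)·(2.75) + (0)·(-1.25)) / 3 = -2/3 = -0.6667
  S[B,B] = ((3.75)·(3.75) + (-2.25)·(-2.25) + (-0.25)·(-0.25) + (-1.25)·(-1.25)) / 3 = 20.75/3 = 6.9167
  S[B,C] = ((3.75)·(-0.25) + (-2.25)·(-1.25) + (-0.25)·(2.75) + (-1.25)·(-1.25)) / 3 = 2.75/3 = 0.9167
  S[C,C] = ((-0.25)·(-0.25) + (-1.25)·(-1.25) + (2.75)·(2.75) + (-1.25)·(-1.25)) / 3 = 10.75/3 = 3.5833

S is symmetric (S[j,i] = S[i,j]). Assembling:

S = [[2, 3.3333, -0.6667],
 [3.3333, 6.9167, 0.9167],
 [-0.6667, 0.9167, 3.5833]]


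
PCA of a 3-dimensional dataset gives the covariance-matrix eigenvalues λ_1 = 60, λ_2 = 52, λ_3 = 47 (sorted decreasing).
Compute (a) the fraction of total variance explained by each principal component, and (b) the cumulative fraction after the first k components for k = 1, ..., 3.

Step 1 — total variance = trace(Sigma) = Σ λ_i = 60 + 52 + 47 = 159.

Step 2 — fraction explained by component i = λ_i / Σ λ:
  PC1: 60/159 = 0.3774
  PC2: 52/159 = 0.327
  PC3: 47/159 = 0.2956

Step 3 — cumulative fraction after k components = (λ_1 + ... + λ_k) / Σ λ:
  k = 1: 60/159 = 0.3774
  k = 2: (60 + 52)/159 = 112/159 = 0.7044
  k = 3: (60 + 52 + 47)/159 = 159/159 = 1

Summary (fraction, with percent):

explained: PC1 0.3774 (37.74%), PC2 0.327 (32.7%), PC3 0.2956 (29.56%);  cumulative: 0.3774, 0.7044, 1


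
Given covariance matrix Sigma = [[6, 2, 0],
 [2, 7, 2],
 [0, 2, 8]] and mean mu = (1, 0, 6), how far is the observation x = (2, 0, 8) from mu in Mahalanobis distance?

Step 1 — centre the observation: (x - mu) = (1, 0, 2).

Step 2 — invert Sigma (cofactor / det for 3×3, or solve directly):
  Sigma^{-1} = [[0.1857, -0.0571, 0.0143],
 [-0.0571, 0.1714, -0.0429],
 [0.0143, -0.0429, 0.1357]].

Step 3 — form the quadratic (x - mu)^T · Sigma^{-1} · (x - mu):
  Sigma^{-1} · (x - mu) = (0.2143, -0.1429, 0.2857).
  (x - mu)^T · [Sigma^{-1} · (x - mu)] = (1)·(0.2143) + (0)·(-0.1429) + (2)·(0.2857) = 0.7857.

Step 4 — take square root: d = √(0.7857) ≈ 0.8864.

d(x, mu) = √(0.7857) ≈ 0.8864


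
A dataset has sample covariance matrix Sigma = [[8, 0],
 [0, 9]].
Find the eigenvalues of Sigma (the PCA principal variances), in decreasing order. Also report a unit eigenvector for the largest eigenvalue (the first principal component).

Step 1 — characteristic polynomial of 2×2 Sigma:
  det(Sigma - λI) = λ² - trace · λ + det = 0.
  trace = 8 + 9 = 17, det = 8·9 - (0)² = 72.
Step 2 — discriminant:
  Δ = trace² - 4·det = 289 - 288 = 1.
Step 3 — eigenvalues:
  λ = (trace ± √Δ)/2 = (17 ± 1)/2,
  λ_1 = 9,  λ_2 = 8.

Step 4 — unit eigenvector for λ_1: Sigma is diagonal, so its eigenvectors are the coordinate axes. λ_1 = 9 is the diagonal entry on the second coordinate axis, hence
  v_1 = (0, 1) (||v_1|| = 1).

λ_1 = 9,  λ_2 = 8;  v_1 ≈ (0, 1)


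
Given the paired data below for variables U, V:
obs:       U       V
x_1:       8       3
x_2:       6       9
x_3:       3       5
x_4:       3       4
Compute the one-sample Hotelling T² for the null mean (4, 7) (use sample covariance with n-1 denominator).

Step 1 — sample mean vector:
  mean(U) = (8 + 6 + 3 + 3) / 4 = 20/4 = 5
  mean(V) = (3 + 9 + 5 + 4) / 4 = 21/4 = 5.25
  x̄ = (5, 5.25),  deviation x̄ - mu_0 = (5, 5.25) - (4, 7) = (1, -1.75).

Step 2 — sample covariance matrix, S[i,j] = (1/(n-1)) · Σ_k (x_{k,i} - mean_i) · (x_{k,j} - mean_j), divisor n-1 = 3:
  S[U,U] = ((3)·(3) + (1)·(1) + (-2)·(-2) + (-2)·(-2)) / 3 = 18/3 = 6
  S[U,V] = ((3)·(-2.25) + (1)·(3.75) + (-2)·(-0.25) + (-2)·(-1.25)) / 3 = 0/3 = 0
  S[V,V] = ((-2.25)·(-2.25) + (3.75)·(3.75) + (-0.25)·(-0.25) + (-1.25)·(-1.25)) / 3 = 20.75/3 = 6.9167
  S = [[6, 0],
 [0, 6.9167]].

Step 3 — invert S. det(S) = 6·6.9167 - (0)² = 41.5.
  S^{-1} = (1/det) · [[d, -b], [-b, a]] = [[0.1667, 0],
 [0, 0.1446]].

Step 4 — quadratic form (x̄ - mu_0)^T · S^{-1} · (x̄ - mu_0):
  S^{-1} · (x̄ - mu_0) = (0.1667, -0.253),
  (x̄ - mu_0)^T · [...] = (1)·(0.1667) + (-1.75)·(-0.253) = 0.6094.

Step 5 — scale by n: T² = 4 · 0.6094 = 2.4378.

T² ≈ 2.4378


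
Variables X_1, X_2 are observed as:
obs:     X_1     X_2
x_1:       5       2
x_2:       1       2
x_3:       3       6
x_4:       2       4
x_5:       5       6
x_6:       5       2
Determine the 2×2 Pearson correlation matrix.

Step 1 — column means:
  mean(X_1) = (5 + 1 + 3 + 2 + 5 + 5) / 6 = 21/6 = 3.5
  mean(X_2) = (2 + 2 + 6 + 4 + 6 + 2) / 6 = 22/6 = 3.6667

Step 2 — sample variances and covariances s[i,j] = (1/(n-1)) · Σ_k (x_{k,i} - mean_i) · (x_{k,j} - mean_j), with n-1 = 5:
  s[X_1,X_1] = ((1.5)·(1.5) + (-2.5)·(-2.5) + (-0.5)·(-0.5) + (-1.5)·(-1.5) + (1.5)·(1.5) + (1.5)·(1.5)) / 5 = 15.5/5 = 3.1
  s[X_1,X_2] = ((1.5)·(-1.6667) + (-2.5)·(-1.6667) + (-0.5)·(2.3333) + (-1.5)·(0.3333) + (1.5)·(2.3333) + (1.5)·(-1.6667)) / 5 = 1/5 = 0.2
  s[X_2,X_2] = ((-1.6667)·(-1.6667) + (-1.6667)·(-1.6667) + (2.3333)·(2.3333) + (0.3333)·(0.3333) + (2.3333)·(2.3333) + (-1.6667)·(-1.6667)) / 5 = 19.3333/5 = 3.8667
  Sample standard deviations s_i = √(s[i,i]):
  s(X_1) = √(3.1) = 1.7607
  s(X_2) = √(3.8667) = 1.9664

Step 3 — r_{ij} = s_{ij} / (s_i · s_j):
  r[X_1,X_1] = 1 (diagonal).
  r[X_1,X_2] = 0.2 / (1.7607 · 1.9664) = 0.2 / 3.4622 = 0.0578
  r[X_2,X_2] = 1 (diagonal).

R is symmetric with unit diagonal. Assembling:

R = [[1, 0.0578],
 [0.0578, 1]]


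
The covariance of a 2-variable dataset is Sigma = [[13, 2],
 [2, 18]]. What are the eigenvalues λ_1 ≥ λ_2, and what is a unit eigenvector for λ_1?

Step 1 — characteristic polynomial of 2×2 Sigma:
  det(Sigma - λI) = λ² - trace · λ + det = 0.
  trace = 13 + 18 = 31, det = 13·18 - (2)² = 230.
Step 2 — discriminant:
  Δ = trace² - 4·det = 961 - 920 = 41.
Step 3 — eigenvalues:
  λ = (trace ± √Δ)/2 = (31 ± 6.4031)/2,
  λ_1 = 18.7016,  λ_2 = 12.2984.

Step 4 — unit eigenvector for λ_1: solve (Sigma - λ_1 I)v = 0. First row:
  (13 - 18.7016)·v_x + (2)·v_y = 0, i.e. (-5.7016)·v_x + (2)·v_y = 0,
  so v ∝ (b, λ_1 - a) = (2, 5.7016) = u.
  ||u|| = √((2)² + (5.7016)²) = √(36.5078) ≈ 6.0422,
  v_1 = u/||u|| ≈ (0.331, 0.9436) (||v_1|| = 1).

λ_1 = 18.7016,  λ_2 = 12.2984;  v_1 ≈ (0.331, 0.9436)


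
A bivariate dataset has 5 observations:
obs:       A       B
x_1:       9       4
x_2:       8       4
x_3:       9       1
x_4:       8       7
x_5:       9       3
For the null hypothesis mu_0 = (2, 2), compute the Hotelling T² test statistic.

Step 1 — sample mean vector:
  mean(A) = (9 + 8 + 9 + 8 + 9) / 5 = 43/5 = 8.6
  mean(B) = (4 + 4 + 1 + 7 + 3) / 5 = 19/5 = 3.8
  x̄ = (8.6, 3.8),  deviation x̄ - mu_0 = (8.6, 3.8) - (2, 2) = (6.6, 1.8).

Step 2 — sample covariance matrix, S[i,j] = (1/(n-1)) · Σ_k (x_{k,i} - mean_i) · (x_{k,j} - mean_j), divisor n-1 = 4:
  S[A,A] = ((0.4)·(0.4) + (-0.6)·(-0.6) + (0.4)·(0.4) + (-0.6)·(-0.6) + (0.4)·(0.4)) / 4 = 1.2/4 = 0.3
  S[A,B] = ((0.4)·(0.2) + (-0.6)·(0.2) + (0.4)·(-2.8) + (-0.6)·(3.2) + (0.4)·(-0.8)) / 4 = -3.4/4 = -0.85
  S[B,B] = ((0.2)·(0.2) + (0.2)·(0.2) + (-2.8)·(-2.8) + (3.2)·(3.2) + (-0.8)·(-0.8)) / 4 = 18.8/4 = 4.7
  S = [[0.3, -0.85],
 [-0.85, 4.7]].

Step 3 — invert S. det(S) = 0.3·4.7 - (-0.85)² = 0.6875.
  S^{-1} = (1/det) · [[d, -b], [-b, a]] = [[6.8364, 1.2364],
 [1.2364, 0.4364]].

Step 4 — quadratic form (x̄ - mu_0)^T · S^{-1} · (x̄ - mu_0):
  S^{-1} · (x̄ - mu_0) = (47.3455, 8.9455),
  (x̄ - mu_0)^T · [...] = (6.6)·(47.3455) + (1.8)·(8.9455) = 328.5818.

Step 5 — scale by n: T² = 5 · 328.5818 = 1642.9091.

T² ≈ 1642.9091


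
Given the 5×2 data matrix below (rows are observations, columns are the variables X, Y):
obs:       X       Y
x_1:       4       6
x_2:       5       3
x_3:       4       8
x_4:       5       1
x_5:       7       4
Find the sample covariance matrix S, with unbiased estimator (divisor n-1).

Step 1 — column means:
  mean(X) = (4 + 5 + 4 + 5 + 7) / 5 = 25/5 = 5
  mean(Y) = (6 + 3 + 8 + 1 + 4) / 5 = 22/5 = 4.4

Step 2 — sample covariance S[i,j] = (1/(n-1)) · Σ_k (x_{k,i} - mean_i) · (x_{k,j} - mean_j), with n-1 = 4.
  S[X,X] = ((-1)·(-1) + (0)·(0) + (-1)·(-1) + (0)·(0) + (2)·(2)) / 4 = 6/4 = 1.5
  S[X,Y] = ((-1)·(1.6) + (0)·(-1.4) + (-1)·(3.6) + (0)·(-3.4) + (2)·(-0.4)) / 4 = -6/4 = -1.5
  S[Y,Y] = ((1.6)·(1.6) + (-1.4)·(-1.4) + (3.6)·(3.6) + (-3.4)·(-3.4) + (-0.4)·(-0.4)) / 4 = 29.2/4 = 7.3

S is symmetric (S[j,i] = S[i,j]). Assembling:

S = [[1.5, -1.5],
 [-1.5, 7.3]]


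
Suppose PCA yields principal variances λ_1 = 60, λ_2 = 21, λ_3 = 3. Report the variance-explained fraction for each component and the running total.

Step 1 — total variance = trace(Sigma) = Σ λ_i = 60 + 21 + 3 = 84.

Step 2 — fraction explained by component i = λ_i / Σ λ:
  PC1: 60/84 = 0.7143
  PC2: 21/84 = 0.25
  PC3: 3/84 = 0.0357

Step 3 — cumulative fraction after k components = (λ_1 + ... + λ_k) / Σ λ:
  k = 1: 60/84 = 0.7143
  k = 2: (60 + 21)/84 = 81/84 = 0.9643
  k = 3: (60 + 21 + 3)/84 = 84/84 = 1

Summary (fraction, with percent):

explained: PC1 0.7143 (71.43%), PC2 0.25 (25%), PC3 0.0357 (3.57%);  cumulative: 0.7143, 0.9643, 1


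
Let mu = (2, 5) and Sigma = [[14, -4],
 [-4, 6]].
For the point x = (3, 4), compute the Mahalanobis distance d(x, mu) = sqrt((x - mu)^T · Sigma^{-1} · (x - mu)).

Step 1 — centre the observation: (x - mu) = (1, -1).

Step 2 — invert Sigma. det(Sigma) = 14·6 - (-4)² = 68.
  Sigma^{-1} = (1/det) · [[d, -b], [-b, a]] = [[0.0882, 0.0588],
 [0.0588, 0.2059]].

Step 3 — form the quadratic (x - mu)^T · Sigma^{-1} · (x - mu):
  Sigma^{-1} · (x - mu) = (0.0294, -0.1471).
  (x - mu)^T · [Sigma^{-1} · (x - mu)] = (1)·(0.0294) + (-1)·(-0.1471) = 0.1765.

Step 4 — take square root: d = √(0.1765) ≈ 0.4201.

d(x, mu) = √(0.1765) ≈ 0.4201


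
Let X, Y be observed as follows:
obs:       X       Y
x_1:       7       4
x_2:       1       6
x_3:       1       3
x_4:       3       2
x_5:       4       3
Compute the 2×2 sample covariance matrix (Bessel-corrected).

Step 1 — column means:
  mean(X) = (7 + 1 + 1 + 3 + 4) / 5 = 16/5 = 3.2
  mean(Y) = (4 + 6 + 3 + 2 + 3) / 5 = 18/5 = 3.6

Step 2 — sample covariance S[i,j] = (1/(n-1)) · Σ_k (x_{k,i} - mean_i) · (x_{k,j} - mean_j), with n-1 = 4.
  S[X,X] = ((3.8)·(3.8) + (-2.2)·(-2.2) + (-2.2)·(-2.2) + (-0.2)·(-0.2) + (0.8)·(0.8)) / 4 = 24.8/4 = 6.2
  S[X,Y] = ((3.8)·(0.4) + (-2.2)·(2.4) + (-2.2)·(-0.6) + (-0.2)·(-1.6) + (0.8)·(-0.6)) / 4 = -2.6/4 = -0.65
  S[Y,Y] = ((0.4)·(0.4) + (2.4)·(2.4) + (-0.6)·(-0.6) + (-1.6)·(-1.6) + (-0.6)·(-0.6)) / 4 = 9.2/4 = 2.3

S is symmetric (S[j,i] = S[i,j]). Assembling:

S = [[6.2, -0.65],
 [-0.65, 2.3]]


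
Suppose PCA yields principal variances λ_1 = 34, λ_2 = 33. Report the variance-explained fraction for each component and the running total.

Step 1 — total variance = trace(Sigma) = Σ λ_i = 34 + 33 = 67.

Step 2 — fraction explained by component i = λ_i / Σ λ:
  PC1: 34/67 = 0.5075
  PC2: 33/67 = 0.4925

Step 3 — cumulative fraction after k components = (λ_1 + ... + λ_k) / Σ λ:
  k = 1: 34/67 = 0.5075
  k = 2: (34 + 33)/67 = 67/67 = 1

Summary (fraction, with percent):

explained: PC1 0.5075 (50.75%), PC2 0.4925 (49.25%);  cumulative: 0.5075, 1


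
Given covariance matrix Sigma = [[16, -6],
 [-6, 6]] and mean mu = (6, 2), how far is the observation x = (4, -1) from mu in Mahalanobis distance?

Step 1 — centre the observation: (x - mu) = (-2, -3).

Step 2 — invert Sigma. det(Sigma) = 16·6 - (-6)² = 60.
  Sigma^{-1} = (1/det) · [[d, -b], [-b, a]] = [[0.1, 0.1],
 [0.1, 0.2667]].

Step 3 — form the quadratic (x - mu)^T · Sigma^{-1} · (x - mu):
  Sigma^{-1} · (x - mu) = (-0.5, -1).
  (x - mu)^T · [Sigma^{-1} · (x - mu)] = (-2)·(-0.5) + (-3)·(-1) = 4.

Step 4 — take square root: d = √(4) ≈ 2.

d(x, mu) = √(4) ≈ 2


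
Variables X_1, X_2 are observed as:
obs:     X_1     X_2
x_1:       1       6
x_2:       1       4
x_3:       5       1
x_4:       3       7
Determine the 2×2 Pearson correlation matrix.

Step 1 — column means:
  mean(X_1) = (1 + 1 + 5 + 3) / 4 = 10/4 = 2.5
  mean(X_2) = (6 + 4 + 1 + 7) / 4 = 18/4 = 4.5

Step 2 — sample variances and covariances s[i,j] = (1/(n-1)) · Σ_k (x_{k,i} - mean_i) · (x_{k,j} - mean_j), with n-1 = 3:
  s[X_1,X_1] = ((-1.5)·(-1.5) + (-1.5)·(-1.5) + (2.5)·(2.5) + (0.5)·(0.5)) / 3 = 11/3 = 3.6667
  s[X_1,X_2] = ((-1.5)·(1.5) + (-1.5)·(-0.5) + (2.5)·(-3.5) + (0.5)·(2.5)) / 3 = -9/3 = -3
  s[X_2,X_2] = ((1.5)·(1.5) + (-0.5)·(-0.5) + (-3.5)·(-3.5) + (2.5)·(2.5)) / 3 = 21/3 = 7
  Sample standard deviations s_i = √(s[i,i]):
  s(X_1) = √(3.6667) = 1.9149
  s(X_2) = √(7) = 2.6458

Step 3 — r_{ij} = s_{ij} / (s_i · s_j):
  r[X_1,X_1] = 1 (diagonal).
  r[X_1,X_2] = -3 / (1.9149 · 2.6458) = -3 / 5.0662 = -0.5922
  r[X_2,X_2] = 1 (diagonal).

R is symmetric with unit diagonal. Assembling:

R = [[1, -0.5922],
 [-0.5922, 1]]


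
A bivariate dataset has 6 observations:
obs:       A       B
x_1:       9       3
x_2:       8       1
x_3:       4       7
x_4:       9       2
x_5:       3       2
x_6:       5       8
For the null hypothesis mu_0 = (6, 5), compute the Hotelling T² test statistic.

Step 1 — sample mean vector:
  mean(A) = (9 + 8 + 4 + 9 + 3 + 5) / 6 = 38/6 = 6.3333
  mean(B) = (3 + 1 + 7 + 2 + 2 + 8) / 6 = 23/6 = 3.8333
  x̄ = (6.3333, 3.8333),  deviation x̄ - mu_0 = (6.3333, 3.8333) - (6, 5) = (0.3333, -1.1667).

Step 2 — sample covariance matrix, S[i,j] = (1/(n-1)) · Σ_k (x_{k,i} - mean_i) · (x_{k,j} - mean_j), divisor n-1 = 5:
  S[A,A] = ((2.6667)·(2.6667) + (1.6667)·(1.6667) + (-2.3333)·(-2.3333) + (2.6667)·(2.6667) + (-3.3333)·(-3.3333) + (-1.3333)·(-1.3333)) / 5 = 35.3333/5 = 7.0667
  S[A,B] = ((2.6667)·(-0.8333) + (1.6667)·(-2.8333) + (-2.3333)·(3.1667) + (2.6667)·(-1.8333) + (-3.3333)·(-1.8333) + (-1.3333)·(4.1667)) / 5 = -18.6667/5 = -3.7333
  S[B,B] = ((-0.8333)·(-0.8333) + (-2.8333)·(-2.8333) + (3.1667)·(3.1667) + (-1.8333)·(-1.8333) + (-1.8333)·(-1.8333) + (4.1667)·(4.1667)) / 5 = 42.8333/5 = 8.5667
  S = [[7.0667, -3.7333],
 [-3.7333, 8.5667]].

Step 3 — invert S. det(S) = 7.0667·8.5667 - (-3.7333)² = 46.6.
  S^{-1} = (1/det) · [[d, -b], [-b, a]] = [[0.1838, 0.0801],
 [0.0801, 0.1516]].

Step 4 — quadratic form (x̄ - mu_0)^T · S^{-1} · (x̄ - mu_0):
  S^{-1} · (x̄ - mu_0) = (-0.0322, -0.1502),
  (x̄ - mu_0)^T · [...] = (0.3333)·(-0.0322) + (-1.1667)·(-0.1502) = 0.1645.

Step 5 — scale by n: T² = 6 · 0.1645 = 0.9871.

T² ≈ 0.9871


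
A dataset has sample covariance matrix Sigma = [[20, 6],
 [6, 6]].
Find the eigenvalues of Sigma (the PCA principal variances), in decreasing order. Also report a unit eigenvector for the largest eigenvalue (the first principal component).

Step 1 — characteristic polynomial of 2×2 Sigma:
  det(Sigma - λI) = λ² - trace · λ + det = 0.
  trace = 20 + 6 = 26, det = 20·6 - (6)² = 84.
Step 2 — discriminant:
  Δ = trace² - 4·det = 676 - 336 = 340.
Step 3 — eigenvalues:
  λ = (trace ± √Δ)/2 = (26 ± 18.4391)/2,
  λ_1 = 22.2195,  λ_2 = 3.7805.

Step 4 — unit eigenvector for λ_1: solve (Sigma - λ_1 I)v = 0. First row:
  (20 - 22.2195)·v_x + (6)·v_y = 0, i.e. (-2.2195)·v_x + (6)·v_y = 0,
  so v ∝ (b, λ_1 - a) = (6, 2.2195) = u.
  ||u|| = √((6)² + (2.2195)²) = √(40.9264) ≈ 6.3974,
  v_1 = u/||u|| ≈ (0.9379, 0.3469) (||v_1|| = 1).

λ_1 = 22.2195,  λ_2 = 3.7805;  v_1 ≈ (0.9379, 0.3469)


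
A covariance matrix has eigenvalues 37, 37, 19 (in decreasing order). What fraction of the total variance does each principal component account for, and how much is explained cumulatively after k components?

Step 1 — total variance = trace(Sigma) = Σ λ_i = 37 + 37 + 19 = 93.

Step 2 — fraction explained by component i = λ_i / Σ λ:
  PC1: 37/93 = 0.3978
  PC2: 37/93 = 0.3978
  PC3: 19/93 = 0.2043

Step 3 — cumulative fraction after k components = (λ_1 + ... + λ_k) / Σ λ:
  k = 1: 37/93 = 0.3978
  k = 2: (37 + 37)/93 = 74/93 = 0.7957
  k = 3: (37 + 37 + 19)/93 = 93/93 = 1

Summary (fraction, with percent):

explained: PC1 0.3978 (39.78%), PC2 0.3978 (39.78%), PC3 0.2043 (20.43%);  cumulative: 0.3978, 0.7957, 1


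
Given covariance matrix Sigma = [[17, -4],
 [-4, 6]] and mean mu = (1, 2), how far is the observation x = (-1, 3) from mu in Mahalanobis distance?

Step 1 — centre the observation: (x - mu) = (-2, 1).

Step 2 — invert Sigma. det(Sigma) = 17·6 - (-4)² = 86.
  Sigma^{-1} = (1/det) · [[d, -b], [-b, a]] = [[0.0698, 0.0465],
 [0.0465, 0.1977]].

Step 3 — form the quadratic (x - mu)^T · Sigma^{-1} · (x - mu):
  Sigma^{-1} · (x - mu) = (-0.093, 0.1047).
  (x - mu)^T · [Sigma^{-1} · (x - mu)] = (-2)·(-0.093) + (1)·(0.1047) = 0.2907.

Step 4 — take square root: d = √(0.2907) ≈ 0.5392.

d(x, mu) = √(0.2907) ≈ 0.5392


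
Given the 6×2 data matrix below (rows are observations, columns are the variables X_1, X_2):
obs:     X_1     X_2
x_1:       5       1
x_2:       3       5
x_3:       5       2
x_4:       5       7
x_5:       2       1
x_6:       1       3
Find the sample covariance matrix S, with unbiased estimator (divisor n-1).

Step 1 — column means:
  mean(X_1) = (5 + 3 + 5 + 5 + 2 + 1) / 6 = 21/6 = 3.5
  mean(X_2) = (1 + 5 + 2 + 7 + 1 + 3) / 6 = 19/6 = 3.1667

Step 2 — sample covariance S[i,j] = (1/(n-1)) · Σ_k (x_{k,i} - mean_i) · (x_{k,j} - mean_j), with n-1 = 5.
  S[X_1,X_1] = ((1.5)·(1.5) + (-0.5)·(-0.5) + (1.5)·(1.5) + (1.5)·(1.5) + (-1.5)·(-1.5) + (-2.5)·(-2.5)) / 5 = 15.5/5 = 3.1
  S[X_1,X_2] = ((1.5)·(-2.1667) + (-0.5)·(1.8333) + (1.5)·(-1.1667) + (1.5)·(3.8333) + (-1.5)·(-2.1667) + (-2.5)·(-0.1667)) / 5 = 3.5/5 = 0.7
  S[X_2,X_2] = ((-2.1667)·(-2.1667) + (1.8333)·(1.8333) + (-1.1667)·(-1.1667) + (3.8333)·(3.8333) + (-2.1667)·(-2.1667) + (-0.1667)·(-0.1667)) / 5 = 28.8333/5 = 5.7667

S is symmetric (S[j,i] = S[i,j]). Assembling:

S = [[3.1, 0.7],
 [0.7, 5.7667]]


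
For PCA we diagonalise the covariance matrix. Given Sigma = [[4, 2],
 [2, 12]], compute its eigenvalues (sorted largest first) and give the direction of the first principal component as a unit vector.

Step 1 — characteristic polynomial of 2×2 Sigma:
  det(Sigma - λI) = λ² - trace · λ + det = 0.
  trace = 4 + 12 = 16, det = 4·12 - (2)² = 44.
Step 2 — discriminant:
  Δ = trace² - 4·det = 256 - 176 = 80.
Step 3 — eigenvalues:
  λ = (trace ± √Δ)/2 = (16 ± 8.9443)/2,
  λ_1 = 12.4721,  λ_2 = 3.5279.

Step 4 — unit eigenvector for λ_1: solve (Sigma - λ_1 I)v = 0. First row:
  (4 - 12.4721)·v_x + (2)·v_y = 0, i.e. (-8.4721)·v_x + (2)·v_y = 0,
  so v ∝ (b, λ_1 - a) = (2, 8.4721) = u.
  ||u|| = √((2)² + (8.4721)²) = √(75.7771) ≈ 8.705,
  v_1 = u/||u|| ≈ (0.2298, 0.9732) (||v_1|| = 1).

λ_1 = 12.4721,  λ_2 = 3.5279;  v_1 ≈ (0.2298, 0.9732)


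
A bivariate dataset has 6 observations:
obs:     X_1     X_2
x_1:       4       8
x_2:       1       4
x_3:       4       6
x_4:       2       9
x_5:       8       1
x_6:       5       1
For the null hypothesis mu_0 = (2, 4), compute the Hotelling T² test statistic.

Step 1 — sample mean vector:
  mean(X_1) = (4 + 1 + 4 + 2 + 8 + 5) / 6 = 24/6 = 4
  mean(X_2) = (8 + 4 + 6 + 9 + 1 + 1) / 6 = 29/6 = 4.8333
  x̄ = (4, 4.8333),  deviation x̄ - mu_0 = (4, 4.8333) - (2, 4) = (2, 0.8333).

Step 2 — sample covariance matrix, S[i,j] = (1/(n-1)) · Σ_k (x_{k,i} - mean_i) · (x_{k,j} - mean_j), divisor n-1 = 5:
  S[X_1,X_1] = ((0)·(0) + (-3)·(-3) + (0)·(0) + (-2)·(-2) + (4)·(4) + (1)·(1)) / 5 = 30/5 = 6
  S[X_1,X_2] = ((0)·(3.1667) + (-3)·(-0.8333) + (0)·(1.1667) + (-2)·(4.1667) + (4)·(-3.8333) + (1)·(-3.8333)) / 5 = -25/5 = -5
  S[X_2,X_2] = ((3.1667)·(3.1667) + (-0.8333)·(-0.8333) + (1.1667)·(1.1667) + (4.1667)·(4.1667) + (-3.8333)·(-3.8333) + (-3.8333)·(-3.8333)) / 5 = 58.8333/5 = 11.7667
  S = [[6, -5],
 [-5, 11.7667]].

Step 3 — invert S. det(S) = 6·11.7667 - (-5)² = 45.6.
  S^{-1} = (1/det) · [[d, -b], [-b, a]] = [[0.258, 0.1096],
 [0.1096, 0.1316]].

Step 4 — quadratic form (x̄ - mu_0)^T · S^{-1} · (x̄ - mu_0):
  S^{-1} · (x̄ - mu_0) = (0.6075, 0.3289),
  (x̄ - mu_0)^T · [...] = (2)·(0.6075) + (0.8333)·(0.3289) = 1.489.

Step 5 — scale by n: T² = 6 · 1.489 = 8.9342.

T² ≈ 8.9342


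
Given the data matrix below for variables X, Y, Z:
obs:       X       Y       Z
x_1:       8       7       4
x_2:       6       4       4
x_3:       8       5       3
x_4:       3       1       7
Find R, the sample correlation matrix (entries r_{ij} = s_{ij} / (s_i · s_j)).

Step 1 — column means:
  mean(X) = (8 + 6 + 8 + 3) / 4 = 25/4 = 6.25
  mean(Y) = (7 + 4 + 5 + 1) / 4 = 17/4 = 4.25
  mean(Z) = (4 + 4 + 3 + 7) / 4 = 18/4 = 4.5

Step 2 — sample variances and covariances s[i,j] = (1/(n-1)) · Σ_k (x_{k,i} - mean_i) · (x_{k,j} - mean_j), with n-1 = 3:
  s[X,X] = ((1.75)·(1.75) + (-0.25)·(-0.25) + (1.75)·(1.75) + (-3.25)·(-3.25)) / 3 = 16.75/3 = 5.5833
  s[X,Y] = ((1.75)·(2.75) + (-0.25)·(-0.25) + (1.75)·(0.75) + (-3.25)·(-3.25)) / 3 = 16.75/3 = 5.5833
  s[X,Z] = ((1.75)·(-0.5) + (-0.25)·(-0.5) + (1.75)·(-1.5) + (-3.25)·(2.5)) / 3 = -11.5/3 = -3.8333
  s[Y,Y] = ((2.75)·(2.75) + (-0.25)·(-0.25) + (0.75)·(0.75) + (-3.25)·(-3.25)) / 3 = 18.75/3 = 6.25
  s[Y,Z] = ((2.75)·(-0.5) + (-0.25)·(-0.5) + (0.75)·(-1.5) + (-3.25)·(2.5)) / 3 = -10.5/3 = -3.5
  s[Z,Z] = ((-0.5)·(-0.5) + (-0.5)·(-0.5) + (-1.5)·(-1.5) + (2.5)·(2.5)) / 3 = 9/3 = 3
  Sample standard deviations s_i = √(s[i,i]):
  s(X) = √(5.5833) = 2.3629
  s(Y) = √(6.25) = 2.5
  s(Z) = √(3) = 1.7321

Step 3 — r_{ij} = s_{ij} / (s_i · s_j):
  r[X,X] = 1 (diagonal).
  r[X,Y] = 5.5833 / (2.3629 · 2.5) = 5.5833 / 5.9073 = 0.9452
  r[X,Z] = -3.8333 / (2.3629 · 1.7321) = -3.8333 / 4.0927 = -0.9366
  r[Y,Y] = 1 (diagonal).
  r[Y,Z] = -3.5 / (2.5 · 1.7321) = -3.5 / 4.3301 = -0.8083
  r[Z,Z] = 1 (diagonal).

R is symmetric with unit diagonal. Assembling:

R = [[1, 0.9452, -0.9366],
 [0.9452, 1, -0.8083],
 [-0.9366, -0.8083, 1]]


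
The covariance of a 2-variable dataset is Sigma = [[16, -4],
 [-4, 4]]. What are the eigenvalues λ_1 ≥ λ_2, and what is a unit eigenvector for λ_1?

Step 1 — characteristic polynomial of 2×2 Sigma:
  det(Sigma - λI) = λ² - trace · λ + det = 0.
  trace = 16 + 4 = 20, det = 16·4 - (-4)² = 48.
Step 2 — discriminant:
  Δ = trace² - 4·det = 400 - 192 = 208.
Step 3 — eigenvalues:
  λ = (trace ± √Δ)/2 = (20 ± 14.4222)/2,
  λ_1 = 17.2111,  λ_2 = 2.7889.

Step 4 — unit eigenvector for λ_1: solve (Sigma - λ_1 I)v = 0. First row:
  (16 - 17.2111)·v_x + (-4)·v_y = 0, i.e. (-1.2111)·v_x + (-4)·v_y = 0,
  so v ∝ (b, λ_1 - a) = (-4, 1.2111); multiply by -1 so the first entry is positive: u = (4, -1.2111).
  ||u|| = √((4)² + (-1.2111)²) = √(17.4668) ≈ 4.1793,
  v_1 = u/||u|| ≈ (0.9571, -0.2898) (||v_1|| = 1).

λ_1 = 17.2111,  λ_2 = 2.7889;  v_1 ≈ (0.9571, -0.2898)


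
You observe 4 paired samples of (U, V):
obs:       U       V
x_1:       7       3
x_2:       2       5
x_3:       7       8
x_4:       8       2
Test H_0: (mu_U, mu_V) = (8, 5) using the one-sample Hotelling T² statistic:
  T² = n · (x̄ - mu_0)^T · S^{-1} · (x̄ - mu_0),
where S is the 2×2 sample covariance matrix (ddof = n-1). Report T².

Step 1 — sample mean vector:
  mean(U) = (7 + 2 + 7 + 8) / 4 = 24/4 = 6
  mean(V) = (3 + 5 + 8 + 2) / 4 = 18/4 = 4.5
  x̄ = (6, 4.5),  deviation x̄ - mu_0 = (6, 4.5) - (8, 5) = (-2, -0.5).

Step 2 — sample covariance matrix, S[i,j] = (1/(n-1)) · Σ_k (x_{k,i} - mean_i) · (x_{k,j} - mean_j), divisor n-1 = 3:
  S[U,U] = ((1)·(1) + (-4)·(-4) + (1)·(1) + (2)·(2)) / 3 = 22/3 = 7.3333
  S[U,V] = ((1)·(-1.5) + (-4)·(0.5) + (1)·(3.5) + (2)·(-2.5)) / 3 = -5/3 = -1.6667
  S[V,V] = ((-1.5)·(-1.5) + (0.5)·(0.5) + (3.5)·(3.5) + (-2.5)·(-2.5)) / 3 = 21/3 = 7
  S = [[7.3333, -1.6667],
 [-1.6667, 7]].

Step 3 — invert S. det(S) = 7.3333·7 - (-1.6667)² = 48.5556.
  S^{-1} = (1/det) · [[d, -b], [-b, a]] = [[0.1442, 0.0343],
 [0.0343, 0.151]].

Step 4 — quadratic form (x̄ - mu_0)^T · S^{-1} · (x̄ - mu_0):
  S^{-1} · (x̄ - mu_0) = (-0.3055, -0.1442),
  (x̄ - mu_0)^T · [...] = (-2)·(-0.3055) + (-0.5)·(-0.1442) = 0.6831.

Step 5 — scale by n: T² = 4 · 0.6831 = 2.7323.

T² ≈ 2.7323
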